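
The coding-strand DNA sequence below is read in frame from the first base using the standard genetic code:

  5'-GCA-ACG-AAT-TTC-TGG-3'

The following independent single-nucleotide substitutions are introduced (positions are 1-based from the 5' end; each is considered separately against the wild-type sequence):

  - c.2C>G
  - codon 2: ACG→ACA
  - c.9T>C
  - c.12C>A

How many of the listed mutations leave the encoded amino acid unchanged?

Codon 1: GCA (Ala) → GGA (Gly) — missense.
Codon 2: ACG (Thr) → ACA (Thr) — synonymous.
Codon 3: AAT (Asn) → AAC (Asn) — synonymous.
Codon 4: TTC (Phe) → TTA (Leu) — missense.
Synonymous: 2 of 4.

2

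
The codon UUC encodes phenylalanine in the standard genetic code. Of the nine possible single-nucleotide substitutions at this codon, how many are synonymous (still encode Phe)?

Position 1: none → 0 synonymous.
Position 2: none → 0 synonymous.
Position 3: UUU → 1 synonymous.
Total: 0 + 0 + 1 = 1.

1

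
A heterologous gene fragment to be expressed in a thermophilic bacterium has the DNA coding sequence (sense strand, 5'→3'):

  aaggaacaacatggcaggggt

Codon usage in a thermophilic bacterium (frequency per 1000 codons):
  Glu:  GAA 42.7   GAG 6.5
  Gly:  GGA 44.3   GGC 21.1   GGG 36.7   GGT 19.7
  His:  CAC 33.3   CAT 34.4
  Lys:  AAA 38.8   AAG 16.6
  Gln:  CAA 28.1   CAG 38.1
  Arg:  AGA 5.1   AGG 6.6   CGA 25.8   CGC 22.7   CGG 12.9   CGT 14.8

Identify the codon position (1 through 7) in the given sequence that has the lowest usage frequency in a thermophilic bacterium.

6

Codon 1 AAG (Lys): 16.6 per 1000.
Codon 2 GAA (Glu): 42.7 per 1000.
Codon 3 CAA (Gln): 28.1 per 1000.
Codon 4 CAT (His): 34.4 per 1000.
Codon 5 GGC (Gly): 21.1 per 1000.
Codon 6 AGG (Arg): 6.6 per 1000.
Codon 7 GGT (Gly): 19.7 per 1000.
Lowest frequency is 6.6 at codon 6.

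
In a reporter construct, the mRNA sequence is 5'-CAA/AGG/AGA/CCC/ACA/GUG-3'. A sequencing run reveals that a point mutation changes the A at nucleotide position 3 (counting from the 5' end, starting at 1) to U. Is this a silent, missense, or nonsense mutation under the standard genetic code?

Position 3 falls in codon 1: CAA → Gln.
After the substitution the codon is CAU → His.
Gln ≠ His, so this is a missense mutation.

missense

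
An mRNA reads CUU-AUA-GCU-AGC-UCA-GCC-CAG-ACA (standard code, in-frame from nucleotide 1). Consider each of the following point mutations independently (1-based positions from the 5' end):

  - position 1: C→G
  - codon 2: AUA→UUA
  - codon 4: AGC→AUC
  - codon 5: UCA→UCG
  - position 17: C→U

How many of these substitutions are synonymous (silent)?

Codon 1: CUU (Leu) → GUU (Val) — missense.
Codon 2: AUA (Ile) → UUA (Leu) — missense.
Codon 4: AGC (Ser) → AUC (Ile) — missense.
Codon 5: UCA (Ser) → UCG (Ser) — synonymous.
Codon 6: GCC (Ala) → GUC (Val) — missense.
Synonymous: 1 of 5.

1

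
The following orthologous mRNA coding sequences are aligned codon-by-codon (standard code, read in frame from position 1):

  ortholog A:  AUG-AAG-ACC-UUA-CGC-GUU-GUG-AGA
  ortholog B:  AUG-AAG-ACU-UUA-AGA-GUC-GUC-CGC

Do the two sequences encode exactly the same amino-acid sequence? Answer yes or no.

yes

Codon 1: AUG Met / AUG Met — identical.
Codon 2: AAG Lys / AAG Lys — identical.
Codon 3: ACC Thr / ACU Thr — synonymous.
Codon 4: UUA Leu / UUA Leu — identical.
Codon 5: CGC Arg / AGA Arg — synonymous.
Codon 6: GUU Val / GUC Val — synonymous.
Codon 7: GUG Val / GUC Val — synonymous.
Codon 8: AGA Arg / CGC Arg — synonymous.
Nonsynonymous differences: 0 → same protein.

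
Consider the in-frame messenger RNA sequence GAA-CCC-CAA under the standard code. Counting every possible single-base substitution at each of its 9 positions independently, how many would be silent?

5

Codon 1 (GAA, Glu): 1 synonymous substitution.
Codon 2 (CCC, Pro): 3 synonymous substitutions.
Codon 3 (CAA, Gln): 1 synonymous substitution.
Total: 1 + 3 + 1 = 5.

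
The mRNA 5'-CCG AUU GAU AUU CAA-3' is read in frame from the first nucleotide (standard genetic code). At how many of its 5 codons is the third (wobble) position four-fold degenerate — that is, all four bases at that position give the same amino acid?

1

Codon 1 CCG (Pro): third position 4-fold.
Codon 2 AUU (Ile): third position 3-fold.
Codon 3 GAU (Asp): third position 2-fold.
Codon 4 AUU (Ile): third position 3-fold.
Codon 5 CAA (Gln): third position 2-fold.
Four-fold degenerate third positions: 1.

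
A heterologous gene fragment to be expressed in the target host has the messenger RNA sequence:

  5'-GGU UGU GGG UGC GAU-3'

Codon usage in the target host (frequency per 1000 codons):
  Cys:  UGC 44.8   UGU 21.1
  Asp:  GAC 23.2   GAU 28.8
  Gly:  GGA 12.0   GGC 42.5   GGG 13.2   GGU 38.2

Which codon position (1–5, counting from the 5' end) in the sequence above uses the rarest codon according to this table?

3

Codon 1 GGU (Gly): 38.2 per 1000.
Codon 2 UGU (Cys): 21.1 per 1000.
Codon 3 GGG (Gly): 13.2 per 1000.
Codon 4 UGC (Cys): 44.8 per 1000.
Codon 5 GAU (Asp): 28.8 per 1000.
Lowest frequency is 13.2 at codon 3.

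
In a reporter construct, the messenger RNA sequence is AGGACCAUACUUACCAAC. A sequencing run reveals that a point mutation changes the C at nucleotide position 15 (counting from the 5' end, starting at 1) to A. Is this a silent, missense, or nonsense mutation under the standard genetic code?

silent

Position 15 falls in codon 5: ACC → Thr.
After the substitution the codon is ACA → Thr.
Both encode Thr, so the change is synonymous.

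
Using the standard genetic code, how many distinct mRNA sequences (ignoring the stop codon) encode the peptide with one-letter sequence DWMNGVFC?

Asp: 2 codons.
Trp: 1 codon.
Met: 1 codon.
Asn: 2 codons.
Gly: 4 codons.
Val: 4 codons.
Phe: 2 codons.
Cys: 2 codons.
2 × 1 × 1 × 2 × 4 × 4 × 2 × 2 = 256.

256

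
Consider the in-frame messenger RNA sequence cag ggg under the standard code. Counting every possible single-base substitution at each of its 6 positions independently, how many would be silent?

Codon 1 (CAG, Gln): 1 synonymous substitution.
Codon 2 (GGG, Gly): 3 synonymous substitutions.
Total: 1 + 3 = 4.

4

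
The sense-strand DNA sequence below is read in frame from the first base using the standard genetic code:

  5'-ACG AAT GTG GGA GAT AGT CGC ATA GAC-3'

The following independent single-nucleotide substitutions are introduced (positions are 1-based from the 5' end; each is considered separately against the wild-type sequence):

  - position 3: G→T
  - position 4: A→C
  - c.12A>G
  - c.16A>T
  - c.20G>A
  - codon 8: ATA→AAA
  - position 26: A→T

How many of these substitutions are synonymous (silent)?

Codon 1: ACG (Thr) → ACT (Thr) — synonymous.
Codon 2: AAT (Asn) → CAT (His) — missense.
Codon 4: GGA (Gly) → GGG (Gly) — synonymous.
Codon 6: AGT (Ser) → TGT (Cys) — missense.
Codon 7: CGC (Arg) → CAC (His) — missense.
Codon 8: ATA (Ile) → AAA (Lys) — missense.
Codon 9: GAC (Asp) → GTC (Val) — missense.
Synonymous: 2 of 7.

2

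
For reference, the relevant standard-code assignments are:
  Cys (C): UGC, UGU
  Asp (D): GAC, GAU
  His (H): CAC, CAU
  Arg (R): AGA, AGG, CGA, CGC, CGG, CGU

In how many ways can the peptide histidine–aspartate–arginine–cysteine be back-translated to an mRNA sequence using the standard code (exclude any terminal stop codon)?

48

His: 2 codons.
Asp: 2 codons.
Arg: 6 codons.
Cys: 2 codons.
2 × 2 × 6 × 2 = 48.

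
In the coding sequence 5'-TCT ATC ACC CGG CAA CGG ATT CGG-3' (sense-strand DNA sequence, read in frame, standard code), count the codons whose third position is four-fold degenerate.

Codon 1 TCT (Ser): third position 4-fold.
Codon 2 ATC (Ile): third position 3-fold.
Codon 3 ACC (Thr): third position 4-fold.
Codon 4 CGG (Arg): third position 4-fold.
Codon 5 CAA (Gln): third position 2-fold.
Codon 6 CGG (Arg): third position 4-fold.
Codon 7 ATT (Ile): third position 3-fold.
Codon 8 CGG (Arg): third position 4-fold.
Four-fold degenerate third positions: 5.

5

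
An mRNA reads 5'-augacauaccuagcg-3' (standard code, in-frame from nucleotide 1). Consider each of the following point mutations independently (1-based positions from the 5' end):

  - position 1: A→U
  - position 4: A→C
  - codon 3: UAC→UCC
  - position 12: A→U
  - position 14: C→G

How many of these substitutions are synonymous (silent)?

Codon 1: AUG (Met) → UUG (Leu) — missense.
Codon 2: ACA (Thr) → CCA (Pro) — missense.
Codon 3: UAC (Tyr) → UCC (Ser) — missense.
Codon 4: CUA (Leu) → CUU (Leu) — synonymous.
Codon 5: GCG (Ala) → GGG (Gly) — missense.
Synonymous: 1 of 5.

1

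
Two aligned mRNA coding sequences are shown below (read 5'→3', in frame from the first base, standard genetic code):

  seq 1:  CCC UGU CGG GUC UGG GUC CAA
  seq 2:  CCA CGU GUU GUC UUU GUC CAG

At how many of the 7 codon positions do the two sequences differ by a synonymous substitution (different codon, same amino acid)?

Codon 1: CCC Pro / CCA Pro — synonymous.
Codon 2: UGU Cys / CGU Arg — nonsynonymous.
Codon 3: CGG Arg / GUU Val — nonsynonymous.
Codon 4: GUC Val / GUC Val — identical.
Codon 5: UGG Trp / UUU Phe — nonsynonymous.
Codon 6: GUC Val / GUC Val — identical.
Codon 7: CAA Gln / CAG Gln — synonymous.
Synonymous differences: 2.

2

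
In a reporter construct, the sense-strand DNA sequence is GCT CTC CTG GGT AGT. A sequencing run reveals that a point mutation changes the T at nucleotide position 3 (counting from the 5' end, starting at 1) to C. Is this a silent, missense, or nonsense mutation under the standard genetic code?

silent

Position 3 falls in codon 1: GCT → Ala.
After the substitution the codon is GCC → Ala.
Both encode Ala, so the change is synonymous.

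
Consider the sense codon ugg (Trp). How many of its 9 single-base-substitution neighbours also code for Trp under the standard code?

Position 1: none → 0 synonymous.
Position 2: none → 0 synonymous.
Position 3: none → 0 synonymous.
Total: 0 + 0 + 0 = 0.

0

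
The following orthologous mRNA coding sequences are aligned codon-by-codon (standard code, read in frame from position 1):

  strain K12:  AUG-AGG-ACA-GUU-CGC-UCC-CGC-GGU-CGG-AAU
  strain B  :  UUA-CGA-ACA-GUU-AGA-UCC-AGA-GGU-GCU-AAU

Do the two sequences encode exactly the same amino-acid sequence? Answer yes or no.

Codon 1: AUG Met / UUA Leu — nonsynonymous.
Codon 2: AGG Arg / CGA Arg — synonymous.
Codon 3: ACA Thr / ACA Thr — identical.
Codon 4: GUU Val / GUU Val — identical.
Codon 5: CGC Arg / AGA Arg — synonymous.
Codon 6: UCC Ser / UCC Ser — identical.
Codon 7: CGC Arg / AGA Arg — synonymous.
Codon 8: GGU Gly / GGU Gly — identical.
Codon 9: CGG Arg / GCU Ala — nonsynonymous.
Codon 10: AAU Asn / AAU Asn — identical.
Nonsynonymous differences: 2 → different protein.

no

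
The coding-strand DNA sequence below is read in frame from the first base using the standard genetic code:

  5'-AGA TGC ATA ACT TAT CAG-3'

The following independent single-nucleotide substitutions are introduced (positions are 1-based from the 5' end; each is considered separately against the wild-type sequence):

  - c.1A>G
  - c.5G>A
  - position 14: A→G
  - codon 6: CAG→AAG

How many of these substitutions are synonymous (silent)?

Codon 1: AGA (Arg) → GGA (Gly) — missense.
Codon 2: TGC (Cys) → TAC (Tyr) — missense.
Codon 5: TAT (Tyr) → TGT (Cys) — missense.
Codon 6: CAG (Gln) → AAG (Lys) — missense.
Synonymous: 0 of 4.

0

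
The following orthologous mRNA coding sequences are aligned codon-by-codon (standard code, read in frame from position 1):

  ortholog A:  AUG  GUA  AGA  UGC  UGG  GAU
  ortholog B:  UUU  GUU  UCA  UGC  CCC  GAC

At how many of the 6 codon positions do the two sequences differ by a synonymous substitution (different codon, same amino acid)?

2

Codon 1: AUG Met / UUU Phe — nonsynonymous.
Codon 2: GUA Val / GUU Val — synonymous.
Codon 3: AGA Arg / UCA Ser — nonsynonymous.
Codon 4: UGC Cys / UGC Cys — identical.
Codon 5: UGG Trp / CCC Pro — nonsynonymous.
Codon 6: GAU Asp / GAC Asp — synonymous.
Synonymous differences: 2.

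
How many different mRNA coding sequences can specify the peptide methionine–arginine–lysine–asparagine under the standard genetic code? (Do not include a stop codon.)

24

Met: 1 codon.
Arg: 6 codons.
Lys: 2 codons.
Asn: 2 codons.
1 × 6 × 2 × 2 = 24.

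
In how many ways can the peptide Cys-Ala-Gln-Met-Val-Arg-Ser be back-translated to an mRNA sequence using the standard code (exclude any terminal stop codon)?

Cys: 2 codons.
Ala: 4 codons.
Gln: 2 codons.
Met: 1 codon.
Val: 4 codons.
Arg: 6 codons.
Ser: 6 codons.
2 × 4 × 2 × 1 × 4 × 6 × 6 = 2304.

2304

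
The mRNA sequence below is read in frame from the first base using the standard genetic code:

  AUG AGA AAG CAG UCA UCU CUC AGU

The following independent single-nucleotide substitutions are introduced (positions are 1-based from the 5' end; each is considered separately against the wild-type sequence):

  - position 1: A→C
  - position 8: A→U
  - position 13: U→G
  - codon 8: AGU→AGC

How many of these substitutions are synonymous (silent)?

Codon 1: AUG (Met) → CUG (Leu) — missense.
Codon 3: AAG (Lys) → AUG (Met) — missense.
Codon 5: UCA (Ser) → GCA (Ala) — missense.
Codon 8: AGU (Ser) → AGC (Ser) — synonymous.
Synonymous: 1 of 4.

1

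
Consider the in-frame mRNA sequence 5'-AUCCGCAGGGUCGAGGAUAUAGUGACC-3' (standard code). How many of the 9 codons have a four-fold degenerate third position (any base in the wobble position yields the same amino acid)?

4

Codon 1 AUC (Ile): third position 3-fold.
Codon 2 CGC (Arg): third position 4-fold.
Codon 3 AGG (Arg): third position 2-fold.
Codon 4 GUC (Val): third position 4-fold.
Codon 5 GAG (Glu): third position 2-fold.
Codon 6 GAU (Asp): third position 2-fold.
Codon 7 AUA (Ile): third position 3-fold.
Codon 8 GUG (Val): third position 4-fold.
Codon 9 ACC (Thr): third position 4-fold.
Four-fold degenerate third positions: 4.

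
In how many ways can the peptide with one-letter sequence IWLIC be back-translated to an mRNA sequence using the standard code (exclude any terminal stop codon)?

108

Ile: 3 codons.
Trp: 1 codon.
Leu: 6 codons.
Ile: 3 codons.
Cys: 2 codons.
3 × 1 × 6 × 3 × 2 = 108.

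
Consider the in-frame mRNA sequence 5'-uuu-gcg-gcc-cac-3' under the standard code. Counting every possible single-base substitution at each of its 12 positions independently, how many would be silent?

8

Codon 1 (UUU, Phe): 1 synonymous substitution.
Codon 2 (GCG, Ala): 3 synonymous substitutions.
Codon 3 (GCC, Ala): 3 synonymous substitutions.
Codon 4 (CAC, His): 1 synonymous substitution.
Total: 1 + 3 + 3 + 1 = 8.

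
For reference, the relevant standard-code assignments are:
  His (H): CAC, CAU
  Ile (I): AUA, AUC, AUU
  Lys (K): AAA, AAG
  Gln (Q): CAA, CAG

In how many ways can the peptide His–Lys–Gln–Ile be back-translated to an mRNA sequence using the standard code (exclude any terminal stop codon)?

His: 2 codons.
Lys: 2 codons.
Gln: 2 codons.
Ile: 3 codons.
2 × 2 × 2 × 3 = 24.

24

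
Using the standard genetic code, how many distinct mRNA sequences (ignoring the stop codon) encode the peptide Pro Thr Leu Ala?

Pro: 4 codons.
Thr: 4 codons.
Leu: 6 codons.
Ala: 4 codons.
4 × 4 × 6 × 4 = 384.

384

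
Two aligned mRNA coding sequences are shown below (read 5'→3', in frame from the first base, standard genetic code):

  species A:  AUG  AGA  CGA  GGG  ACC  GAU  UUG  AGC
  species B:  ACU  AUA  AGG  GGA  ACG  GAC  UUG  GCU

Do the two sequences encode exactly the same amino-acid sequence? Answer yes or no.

Codon 1: AUG Met / ACU Thr — nonsynonymous.
Codon 2: AGA Arg / AUA Ile — nonsynonymous.
Codon 3: CGA Arg / AGG Arg — synonymous.
Codon 4: GGG Gly / GGA Gly — synonymous.
Codon 5: ACC Thr / ACG Thr — synonymous.
Codon 6: GAU Asp / GAC Asp — synonymous.
Codon 7: UUG Leu / UUG Leu — identical.
Codon 8: AGC Ser / GCU Ala — nonsynonymous.
Nonsynonymous differences: 3 → different protein.

no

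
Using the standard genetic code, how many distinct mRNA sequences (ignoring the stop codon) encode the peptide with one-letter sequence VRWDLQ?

576

Val: 4 codons.
Arg: 6 codons.
Trp: 1 codon.
Asp: 2 codons.
Leu: 6 codons.
Gln: 2 codons.
4 × 6 × 1 × 2 × 6 × 2 = 576.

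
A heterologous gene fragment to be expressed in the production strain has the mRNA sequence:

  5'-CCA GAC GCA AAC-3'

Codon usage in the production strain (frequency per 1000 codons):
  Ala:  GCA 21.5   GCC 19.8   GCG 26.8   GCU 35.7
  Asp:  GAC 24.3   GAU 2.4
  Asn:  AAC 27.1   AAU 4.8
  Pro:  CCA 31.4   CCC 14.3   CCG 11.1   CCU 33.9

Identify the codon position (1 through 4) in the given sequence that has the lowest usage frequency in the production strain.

3

Codon 1 CCA (Pro): 31.4 per 1000.
Codon 2 GAC (Asp): 24.3 per 1000.
Codon 3 GCA (Ala): 21.5 per 1000.
Codon 4 AAC (Asn): 27.1 per 1000.
Lowest frequency is 21.5 at codon 3.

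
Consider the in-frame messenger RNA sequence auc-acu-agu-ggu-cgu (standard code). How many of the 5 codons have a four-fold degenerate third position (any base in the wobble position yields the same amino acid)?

3

Codon 1 AUC (Ile): third position 3-fold.
Codon 2 ACU (Thr): third position 4-fold.
Codon 3 AGU (Ser): third position 2-fold.
Codon 4 GGU (Gly): third position 4-fold.
Codon 5 CGU (Arg): third position 4-fold.
Four-fold degenerate third positions: 3.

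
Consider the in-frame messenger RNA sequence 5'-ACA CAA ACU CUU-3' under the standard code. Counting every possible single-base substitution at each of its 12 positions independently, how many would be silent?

10

Codon 1 (ACA, Thr): 3 synonymous substitutions.
Codon 2 (CAA, Gln): 1 synonymous substitution.
Codon 3 (ACU, Thr): 3 synonymous substitutions.
Codon 4 (CUU, Leu): 3 synonymous substitutions.
Total: 3 + 1 + 3 + 3 = 10.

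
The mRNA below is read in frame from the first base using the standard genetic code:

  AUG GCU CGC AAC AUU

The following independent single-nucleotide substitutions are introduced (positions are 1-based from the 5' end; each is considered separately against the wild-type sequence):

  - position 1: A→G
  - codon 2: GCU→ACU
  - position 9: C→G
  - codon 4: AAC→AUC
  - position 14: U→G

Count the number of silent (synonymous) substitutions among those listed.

1

Codon 1: AUG (Met) → GUG (Val) — missense.
Codon 2: GCU (Ala) → ACU (Thr) — missense.
Codon 3: CGC (Arg) → CGG (Arg) — synonymous.
Codon 4: AAC (Asn) → AUC (Ile) — missense.
Codon 5: AUU (Ile) → AGU (Ser) — missense.
Synonymous: 1 of 5.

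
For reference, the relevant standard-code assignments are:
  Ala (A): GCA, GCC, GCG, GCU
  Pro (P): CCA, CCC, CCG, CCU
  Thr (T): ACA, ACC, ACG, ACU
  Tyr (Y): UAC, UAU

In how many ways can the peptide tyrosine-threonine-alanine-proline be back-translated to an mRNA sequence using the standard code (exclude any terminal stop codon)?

Tyr: 2 codons.
Thr: 4 codons.
Ala: 4 codons.
Pro: 4 codons.
2 × 4 × 4 × 4 = 128.

128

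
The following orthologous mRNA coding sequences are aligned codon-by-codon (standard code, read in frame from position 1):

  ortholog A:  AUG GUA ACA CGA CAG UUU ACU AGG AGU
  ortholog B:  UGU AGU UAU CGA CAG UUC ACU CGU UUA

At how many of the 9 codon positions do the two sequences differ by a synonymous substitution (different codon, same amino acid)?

2

Codon 1: AUG Met / UGU Cys — nonsynonymous.
Codon 2: GUA Val / AGU Ser — nonsynonymous.
Codon 3: ACA Thr / UAU Tyr — nonsynonymous.
Codon 4: CGA Arg / CGA Arg — identical.
Codon 5: CAG Gln / CAG Gln — identical.
Codon 6: UUU Phe / UUC Phe — synonymous.
Codon 7: ACU Thr / ACU Thr — identical.
Codon 8: AGG Arg / CGU Arg — synonymous.
Codon 9: AGU Ser / UUA Leu — nonsynonymous.
Synonymous differences: 2.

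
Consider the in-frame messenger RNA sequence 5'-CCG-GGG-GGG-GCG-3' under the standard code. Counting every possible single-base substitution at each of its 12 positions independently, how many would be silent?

12

Codon 1 (CCG, Pro): 3 synonymous substitutions.
Codon 2 (GGG, Gly): 3 synonymous substitutions.
Codon 3 (GGG, Gly): 3 synonymous substitutions.
Codon 4 (GCG, Ala): 3 synonymous substitutions.
Total: 3 + 3 + 3 + 3 = 12.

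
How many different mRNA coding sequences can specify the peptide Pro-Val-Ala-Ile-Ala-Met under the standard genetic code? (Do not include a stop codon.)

768

Pro: 4 codons.
Val: 4 codons.
Ala: 4 codons.
Ile: 3 codons.
Ala: 4 codons.
Met: 1 codon.
4 × 4 × 4 × 3 × 4 × 1 = 768.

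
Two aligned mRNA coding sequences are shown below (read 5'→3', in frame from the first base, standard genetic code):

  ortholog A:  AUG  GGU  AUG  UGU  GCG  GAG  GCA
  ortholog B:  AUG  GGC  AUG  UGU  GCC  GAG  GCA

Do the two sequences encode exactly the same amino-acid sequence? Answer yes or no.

Codon 1: AUG Met / AUG Met — identical.
Codon 2: GGU Gly / GGC Gly — synonymous.
Codon 3: AUG Met / AUG Met — identical.
Codon 4: UGU Cys / UGU Cys — identical.
Codon 5: GCG Ala / GCC Ala — synonymous.
Codon 6: GAG Glu / GAG Glu — identical.
Codon 7: GCA Ala / GCA Ala — identical.
Nonsynonymous differences: 0 → same protein.

yes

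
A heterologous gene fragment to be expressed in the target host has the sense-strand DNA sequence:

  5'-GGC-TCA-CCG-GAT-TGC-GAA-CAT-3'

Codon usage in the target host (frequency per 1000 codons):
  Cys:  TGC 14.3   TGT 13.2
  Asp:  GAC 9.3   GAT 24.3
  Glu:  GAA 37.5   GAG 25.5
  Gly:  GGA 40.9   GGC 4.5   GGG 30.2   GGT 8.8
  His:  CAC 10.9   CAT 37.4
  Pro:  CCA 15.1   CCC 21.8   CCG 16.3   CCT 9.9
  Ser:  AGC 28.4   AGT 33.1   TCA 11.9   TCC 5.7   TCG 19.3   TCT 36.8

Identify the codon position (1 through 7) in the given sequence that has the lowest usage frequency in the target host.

1

Codon 1 GGC (Gly): 4.5 per 1000.
Codon 2 TCA (Ser): 11.9 per 1000.
Codon 3 CCG (Pro): 16.3 per 1000.
Codon 4 GAT (Asp): 24.3 per 1000.
Codon 5 TGC (Cys): 14.3 per 1000.
Codon 6 GAA (Glu): 37.5 per 1000.
Codon 7 CAT (His): 37.4 per 1000.
Lowest frequency is 4.5 at codon 1.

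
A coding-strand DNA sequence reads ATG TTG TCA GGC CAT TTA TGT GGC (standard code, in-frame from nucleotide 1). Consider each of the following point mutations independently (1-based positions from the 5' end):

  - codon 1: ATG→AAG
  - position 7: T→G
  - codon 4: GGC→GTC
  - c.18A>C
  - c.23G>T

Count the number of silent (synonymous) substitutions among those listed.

Codon 1: ATG (Met) → AAG (Lys) — missense.
Codon 3: TCA (Ser) → GCA (Ala) — missense.
Codon 4: GGC (Gly) → GTC (Val) — missense.
Codon 6: TTA (Leu) → TTC (Phe) — missense.
Codon 8: GGC (Gly) → GTC (Val) — missense.
Synonymous: 0 of 5.

0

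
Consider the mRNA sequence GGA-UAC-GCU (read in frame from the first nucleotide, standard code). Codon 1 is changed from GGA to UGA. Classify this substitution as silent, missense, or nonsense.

Position 1 falls in codon 1: GGA → Gly.
After the substitution the codon is UGA → Stop.
The new codon is a stop codon, so this is a nonsense mutation.

nonsense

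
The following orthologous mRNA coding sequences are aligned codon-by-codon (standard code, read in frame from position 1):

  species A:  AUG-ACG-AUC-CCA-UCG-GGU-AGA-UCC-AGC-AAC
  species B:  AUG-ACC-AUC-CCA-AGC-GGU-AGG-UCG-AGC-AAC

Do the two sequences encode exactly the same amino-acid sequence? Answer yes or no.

yes

Codon 1: AUG Met / AUG Met — identical.
Codon 2: ACG Thr / ACC Thr — synonymous.
Codon 3: AUC Ile / AUC Ile — identical.
Codon 4: CCA Pro / CCA Pro — identical.
Codon 5: UCG Ser / AGC Ser — synonymous.
Codon 6: GGU Gly / GGU Gly — identical.
Codon 7: AGA Arg / AGG Arg — synonymous.
Codon 8: UCC Ser / UCG Ser — synonymous.
Codon 9: AGC Ser / AGC Ser — identical.
Codon 10: AAC Asn / AAC Asn — identical.
Nonsynonymous differences: 0 → same protein.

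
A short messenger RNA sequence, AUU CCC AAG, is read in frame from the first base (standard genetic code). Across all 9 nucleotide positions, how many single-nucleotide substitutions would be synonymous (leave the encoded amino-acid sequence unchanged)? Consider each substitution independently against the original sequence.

Codon 1 (AUU, Ile): 2 synonymous substitutions.
Codon 2 (CCC, Pro): 3 synonymous substitutions.
Codon 3 (AAG, Lys): 1 synonymous substitution.
Total: 2 + 3 + 1 = 6.

6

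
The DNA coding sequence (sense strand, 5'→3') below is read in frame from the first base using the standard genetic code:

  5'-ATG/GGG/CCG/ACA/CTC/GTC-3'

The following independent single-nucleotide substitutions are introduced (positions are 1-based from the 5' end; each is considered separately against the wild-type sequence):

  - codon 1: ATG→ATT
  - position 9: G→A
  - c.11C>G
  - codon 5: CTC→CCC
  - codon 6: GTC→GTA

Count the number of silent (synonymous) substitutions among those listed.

2

Codon 1: ATG (Met) → ATT (Ile) — missense.
Codon 3: CCG (Pro) → CCA (Pro) — synonymous.
Codon 4: ACA (Thr) → AGA (Arg) — missense.
Codon 5: CTC (Leu) → CCC (Pro) — missense.
Codon 6: GTC (Val) → GTA (Val) — synonymous.
Synonymous: 2 of 5.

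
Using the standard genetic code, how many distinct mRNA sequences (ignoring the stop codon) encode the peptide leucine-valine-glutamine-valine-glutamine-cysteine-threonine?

Leu: 6 codons.
Val: 4 codons.
Gln: 2 codons.
Val: 4 codons.
Gln: 2 codons.
Cys: 2 codons.
Thr: 4 codons.
6 × 4 × 2 × 4 × 2 × 2 × 4 = 3072.

3072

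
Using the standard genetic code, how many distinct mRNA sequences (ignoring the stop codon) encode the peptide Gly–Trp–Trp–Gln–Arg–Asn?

96

Gly: 4 codons.
Trp: 1 codon.
Trp: 1 codon.
Gln: 2 codons.
Arg: 6 codons.
Asn: 2 codons.
4 × 1 × 1 × 2 × 6 × 2 = 96.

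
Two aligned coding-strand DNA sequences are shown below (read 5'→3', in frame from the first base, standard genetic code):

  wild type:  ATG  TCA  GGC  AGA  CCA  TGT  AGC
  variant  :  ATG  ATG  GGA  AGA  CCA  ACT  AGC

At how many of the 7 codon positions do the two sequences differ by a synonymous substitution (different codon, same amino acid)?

1

Codon 1: ATG Met / ATG Met — identical.
Codon 2: TCA Ser / ATG Met — nonsynonymous.
Codon 3: GGC Gly / GGA Gly — synonymous.
Codon 4: AGA Arg / AGA Arg — identical.
Codon 5: CCA Pro / CCA Pro — identical.
Codon 6: TGT Cys / ACT Thr — nonsynonymous.
Codon 7: AGC Ser / AGC Ser — identical.
Synonymous differences: 1.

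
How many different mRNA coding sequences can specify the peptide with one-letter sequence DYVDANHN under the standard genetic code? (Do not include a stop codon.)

Asp: 2 codons.
Tyr: 2 codons.
Val: 4 codons.
Asp: 2 codons.
Ala: 4 codons.
Asn: 2 codons.
His: 2 codons.
Asn: 2 codons.
2 × 2 × 4 × 2 × 4 × 2 × 2 × 2 = 1024.

1024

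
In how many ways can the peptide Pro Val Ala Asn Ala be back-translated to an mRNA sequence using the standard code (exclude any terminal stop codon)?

512

Pro: 4 codons.
Val: 4 codons.
Ala: 4 codons.
Asn: 2 codons.
Ala: 4 codons.
4 × 4 × 4 × 2 × 4 = 512.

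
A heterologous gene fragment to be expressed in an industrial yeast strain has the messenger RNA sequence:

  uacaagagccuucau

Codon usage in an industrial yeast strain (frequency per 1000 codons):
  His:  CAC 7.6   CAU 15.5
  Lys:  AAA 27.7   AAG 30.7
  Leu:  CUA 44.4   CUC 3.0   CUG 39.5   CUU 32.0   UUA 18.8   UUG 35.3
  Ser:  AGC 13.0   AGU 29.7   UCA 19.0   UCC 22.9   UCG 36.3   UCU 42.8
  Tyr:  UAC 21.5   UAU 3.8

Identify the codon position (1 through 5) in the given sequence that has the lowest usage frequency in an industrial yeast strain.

Codon 1 UAC (Tyr): 21.5 per 1000.
Codon 2 AAG (Lys): 30.7 per 1000.
Codon 3 AGC (Ser): 13.0 per 1000.
Codon 4 CUU (Leu): 32.0 per 1000.
Codon 5 CAU (His): 15.5 per 1000.
Lowest frequency is 13.0 at codon 3.

3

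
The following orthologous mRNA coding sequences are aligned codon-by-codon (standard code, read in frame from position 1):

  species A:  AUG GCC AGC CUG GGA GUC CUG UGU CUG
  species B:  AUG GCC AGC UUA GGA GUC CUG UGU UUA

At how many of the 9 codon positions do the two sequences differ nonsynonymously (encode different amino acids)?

Codon 1: AUG Met / AUG Met — identical.
Codon 2: GCC Ala / GCC Ala — identical.
Codon 3: AGC Ser / AGC Ser — identical.
Codon 4: CUG Leu / UUA Leu — synonymous.
Codon 5: GGA Gly / GGA Gly — identical.
Codon 6: GUC Val / GUC Val — identical.
Codon 7: CUG Leu / CUG Leu — identical.
Codon 8: UGU Cys / UGU Cys — identical.
Codon 9: CUG Leu / UUA Leu — synonymous.
Nonsynonymous differences: 0.

0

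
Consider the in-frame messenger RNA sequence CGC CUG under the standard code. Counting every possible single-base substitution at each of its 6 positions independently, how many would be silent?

7

Codon 1 (CGC, Arg): 3 synonymous substitutions.
Codon 2 (CUG, Leu): 4 synonymous substitutions.
Total: 3 + 4 = 7.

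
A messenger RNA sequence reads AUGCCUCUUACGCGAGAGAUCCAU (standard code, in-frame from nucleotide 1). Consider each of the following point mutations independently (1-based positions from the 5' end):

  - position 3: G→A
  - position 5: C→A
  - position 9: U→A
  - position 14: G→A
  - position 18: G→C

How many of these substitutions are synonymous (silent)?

1

Codon 1: AUG (Met) → AUA (Ile) — missense.
Codon 2: CCU (Pro) → CAU (His) — missense.
Codon 3: CUU (Leu) → CUA (Leu) — synonymous.
Codon 5: CGA (Arg) → CAA (Gln) — missense.
Codon 6: GAG (Glu) → GAC (Asp) — missense.
Synonymous: 1 of 5.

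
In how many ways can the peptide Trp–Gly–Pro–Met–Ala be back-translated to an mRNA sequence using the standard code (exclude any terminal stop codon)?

64

Trp: 1 codon.
Gly: 4 codons.
Pro: 4 codons.
Met: 1 codon.
Ala: 4 codons.
1 × 4 × 4 × 1 × 4 = 64.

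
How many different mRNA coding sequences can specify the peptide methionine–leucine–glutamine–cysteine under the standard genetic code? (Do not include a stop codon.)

Met: 1 codon.
Leu: 6 codons.
Gln: 2 codons.
Cys: 2 codons.
1 × 6 × 2 × 2 = 24.

24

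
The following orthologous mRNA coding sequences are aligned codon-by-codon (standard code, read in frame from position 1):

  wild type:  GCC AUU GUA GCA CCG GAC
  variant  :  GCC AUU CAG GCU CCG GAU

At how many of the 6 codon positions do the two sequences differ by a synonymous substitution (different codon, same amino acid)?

2

Codon 1: GCC Ala / GCC Ala — identical.
Codon 2: AUU Ile / AUU Ile — identical.
Codon 3: GUA Val / CAG Gln — nonsynonymous.
Codon 4: GCA Ala / GCU Ala — synonymous.
Codon 5: CCG Pro / CCG Pro — identical.
Codon 6: GAC Asp / GAU Asp — synonymous.
Synonymous differences: 2.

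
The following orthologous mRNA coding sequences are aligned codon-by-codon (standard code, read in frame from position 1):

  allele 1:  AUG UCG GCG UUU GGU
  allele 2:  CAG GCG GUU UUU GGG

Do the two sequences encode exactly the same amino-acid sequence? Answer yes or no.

no

Codon 1: AUG Met / CAG Gln — nonsynonymous.
Codon 2: UCG Ser / GCG Ala — nonsynonymous.
Codon 3: GCG Ala / GUU Val — nonsynonymous.
Codon 4: UUU Phe / UUU Phe — identical.
Codon 5: GGU Gly / GGG Gly — synonymous.
Nonsynonymous differences: 3 → different protein.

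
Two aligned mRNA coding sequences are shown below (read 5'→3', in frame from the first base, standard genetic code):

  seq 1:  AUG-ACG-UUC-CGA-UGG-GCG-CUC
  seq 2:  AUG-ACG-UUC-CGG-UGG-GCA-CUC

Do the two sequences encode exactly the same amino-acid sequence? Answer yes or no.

Codon 1: AUG Met / AUG Met — identical.
Codon 2: ACG Thr / ACG Thr — identical.
Codon 3: UUC Phe / UUC Phe — identical.
Codon 4: CGA Arg / CGG Arg — synonymous.
Codon 5: UGG Trp / UGG Trp — identical.
Codon 6: GCG Ala / GCA Ala — synonymous.
Codon 7: CUC Leu / CUC Leu — identical.
Nonsynonymous differences: 0 → same protein.

yes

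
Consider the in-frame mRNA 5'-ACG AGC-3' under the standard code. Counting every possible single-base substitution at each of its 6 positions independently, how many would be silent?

4

Codon 1 (ACG, Thr): 3 synonymous substitutions.
Codon 2 (AGC, Ser): 1 synonymous substitution.
Total: 3 + 1 = 4.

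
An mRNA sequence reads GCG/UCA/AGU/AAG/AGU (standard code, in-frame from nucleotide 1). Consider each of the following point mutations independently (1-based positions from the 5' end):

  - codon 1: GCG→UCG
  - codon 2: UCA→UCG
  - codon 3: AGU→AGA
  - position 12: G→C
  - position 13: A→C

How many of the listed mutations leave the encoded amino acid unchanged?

Codon 1: GCG (Ala) → UCG (Ser) — missense.
Codon 2: UCA (Ser) → UCG (Ser) — synonymous.
Codon 3: AGU (Ser) → AGA (Arg) — missense.
Codon 4: AAG (Lys) → AAC (Asn) — missense.
Codon 5: AGU (Ser) → CGU (Arg) — missense.
Synonymous: 1 of 5.

1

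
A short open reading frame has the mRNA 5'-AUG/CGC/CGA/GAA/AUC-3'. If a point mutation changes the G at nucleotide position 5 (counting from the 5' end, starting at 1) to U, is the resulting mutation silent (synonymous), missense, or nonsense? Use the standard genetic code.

Position 5 falls in codon 2: CGC → Arg.
After the substitution the codon is CUC → Leu.
Arg ≠ Leu, so this is a missense mutation.

missense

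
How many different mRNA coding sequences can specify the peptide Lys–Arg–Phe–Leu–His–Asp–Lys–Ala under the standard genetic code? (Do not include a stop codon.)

Lys: 2 codons.
Arg: 6 codons.
Phe: 2 codons.
Leu: 6 codons.
His: 2 codons.
Asp: 2 codons.
Lys: 2 codons.
Ala: 4 codons.
2 × 6 × 2 × 6 × 2 × 2 × 2 × 4 = 4608.

4608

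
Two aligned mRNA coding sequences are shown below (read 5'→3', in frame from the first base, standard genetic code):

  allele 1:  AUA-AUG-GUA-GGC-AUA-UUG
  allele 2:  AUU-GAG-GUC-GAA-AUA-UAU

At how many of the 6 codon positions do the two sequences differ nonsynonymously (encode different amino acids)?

3

Codon 1: AUA Ile / AUU Ile — synonymous.
Codon 2: AUG Met / GAG Glu — nonsynonymous.
Codon 3: GUA Val / GUC Val — synonymous.
Codon 4: GGC Gly / GAA Glu — nonsynonymous.
Codon 5: AUA Ile / AUA Ile — identical.
Codon 6: UUG Leu / UAU Tyr — nonsynonymous.
Nonsynonymous differences: 3.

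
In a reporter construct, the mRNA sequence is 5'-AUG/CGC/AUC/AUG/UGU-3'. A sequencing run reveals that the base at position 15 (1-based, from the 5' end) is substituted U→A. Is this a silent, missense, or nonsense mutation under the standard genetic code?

nonsense

Position 15 falls in codon 5: UGU → Cys.
After the substitution the codon is UGA → Stop.
The new codon is a stop codon, so this is a nonsense mutation.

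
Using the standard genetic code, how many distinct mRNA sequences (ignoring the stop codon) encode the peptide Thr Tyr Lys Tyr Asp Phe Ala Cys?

1024

Thr: 4 codons.
Tyr: 2 codons.
Lys: 2 codons.
Tyr: 2 codons.
Asp: 2 codons.
Phe: 2 codons.
Ala: 4 codons.
Cys: 2 codons.
4 × 2 × 2 × 2 × 2 × 2 × 4 × 2 = 1024.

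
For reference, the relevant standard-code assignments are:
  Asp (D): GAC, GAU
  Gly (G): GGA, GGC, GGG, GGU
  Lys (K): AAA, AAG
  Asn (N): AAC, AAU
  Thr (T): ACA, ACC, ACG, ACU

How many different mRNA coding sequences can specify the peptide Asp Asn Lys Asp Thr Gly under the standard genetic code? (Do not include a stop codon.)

Asp: 2 codons.
Asn: 2 codons.
Lys: 2 codons.
Asp: 2 codons.
Thr: 4 codons.
Gly: 4 codons.
2 × 2 × 2 × 2 × 4 × 4 = 256.

256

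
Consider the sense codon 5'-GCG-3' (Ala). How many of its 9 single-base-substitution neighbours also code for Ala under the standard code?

3

Position 1: none → 0 synonymous.
Position 2: none → 0 synonymous.
Position 3: GCU, GCC, GCA → 3 synonymous.
Total: 0 + 0 + 3 = 3.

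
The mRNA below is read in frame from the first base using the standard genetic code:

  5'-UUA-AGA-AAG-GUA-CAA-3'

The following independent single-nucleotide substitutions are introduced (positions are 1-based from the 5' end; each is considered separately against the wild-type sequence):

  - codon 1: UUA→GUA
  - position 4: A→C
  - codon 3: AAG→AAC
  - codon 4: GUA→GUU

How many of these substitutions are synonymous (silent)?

Codon 1: UUA (Leu) → GUA (Val) — missense.
Codon 2: AGA (Arg) → CGA (Arg) — synonymous.
Codon 3: AAG (Lys) → AAC (Asn) — missense.
Codon 4: GUA (Val) → GUU (Val) — synonymous.
Synonymous: 2 of 4.

2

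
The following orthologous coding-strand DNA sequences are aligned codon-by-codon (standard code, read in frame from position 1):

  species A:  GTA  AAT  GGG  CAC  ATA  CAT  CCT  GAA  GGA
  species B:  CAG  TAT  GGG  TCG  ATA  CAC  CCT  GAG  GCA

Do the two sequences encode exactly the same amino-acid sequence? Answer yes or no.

no

Codon 1: GTA Val / CAG Gln — nonsynonymous.
Codon 2: AAT Asn / TAT Tyr — nonsynonymous.
Codon 3: GGG Gly / GGG Gly — identical.
Codon 4: CAC His / TCG Ser — nonsynonymous.
Codon 5: ATA Ile / ATA Ile — identical.
Codon 6: CAT His / CAC His — synonymous.
Codon 7: CCT Pro / CCT Pro — identical.
Codon 8: GAA Glu / GAG Glu — synonymous.
Codon 9: GGA Gly / GCA Ala — nonsynonymous.
Nonsynonymous differences: 4 → different protein.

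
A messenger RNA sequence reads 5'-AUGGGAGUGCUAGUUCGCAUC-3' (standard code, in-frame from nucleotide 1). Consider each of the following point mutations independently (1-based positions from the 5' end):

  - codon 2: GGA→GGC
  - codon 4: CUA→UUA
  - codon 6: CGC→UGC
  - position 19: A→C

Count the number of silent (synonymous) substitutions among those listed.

2

Codon 2: GGA (Gly) → GGC (Gly) — synonymous.
Codon 4: CUA (Leu) → UUA (Leu) — synonymous.
Codon 6: CGC (Arg) → UGC (Cys) — missense.
Codon 7: AUC (Ile) → CUC (Leu) — missense.
Synonymous: 2 of 4.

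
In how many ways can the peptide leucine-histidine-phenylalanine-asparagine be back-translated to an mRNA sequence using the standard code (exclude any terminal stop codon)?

48

Leu: 6 codons.
His: 2 codons.
Phe: 2 codons.
Asn: 2 codons.
6 × 2 × 2 × 2 = 48.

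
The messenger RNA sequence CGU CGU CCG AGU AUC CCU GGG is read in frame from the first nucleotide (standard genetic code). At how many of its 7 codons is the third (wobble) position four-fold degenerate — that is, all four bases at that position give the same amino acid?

5

Codon 1 CGU (Arg): third position 4-fold.
Codon 2 CGU (Arg): third position 4-fold.
Codon 3 CCG (Pro): third position 4-fold.
Codon 4 AGU (Ser): third position 2-fold.
Codon 5 AUC (Ile): third position 3-fold.
Codon 6 CCU (Pro): third position 4-fold.
Codon 7 GGG (Gly): third position 4-fold.
Four-fold degenerate third positions: 5.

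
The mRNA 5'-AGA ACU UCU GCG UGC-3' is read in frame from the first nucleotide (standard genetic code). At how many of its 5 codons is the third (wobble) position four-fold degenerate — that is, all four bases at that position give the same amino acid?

Codon 1 AGA (Arg): third position 2-fold.
Codon 2 ACU (Thr): third position 4-fold.
Codon 3 UCU (Ser): third position 4-fold.
Codon 4 GCG (Ala): third position 4-fold.
Codon 5 UGC (Cys): third position 2-fold.
Four-fold degenerate third positions: 3.

3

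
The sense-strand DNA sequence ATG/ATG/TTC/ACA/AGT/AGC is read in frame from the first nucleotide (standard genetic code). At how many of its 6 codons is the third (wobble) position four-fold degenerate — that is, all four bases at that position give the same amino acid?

1

Codon 1 ATG (Met): third position 1-fold.
Codon 2 ATG (Met): third position 1-fold.
Codon 3 TTC (Phe): third position 2-fold.
Codon 4 ACA (Thr): third position 4-fold.
Codon 5 AGT (Ser): third position 2-fold.
Codon 6 AGC (Ser): third position 2-fold.
Four-fold degenerate third positions: 1.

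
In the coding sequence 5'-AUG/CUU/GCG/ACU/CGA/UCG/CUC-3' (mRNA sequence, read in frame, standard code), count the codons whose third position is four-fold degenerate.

6

Codon 1 AUG (Met): third position 1-fold.
Codon 2 CUU (Leu): third position 4-fold.
Codon 3 GCG (Ala): third position 4-fold.
Codon 4 ACU (Thr): third position 4-fold.
Codon 5 CGA (Arg): third position 4-fold.
Codon 6 UCG (Ser): third position 4-fold.
Codon 7 CUC (Leu): third position 4-fold.
Four-fold degenerate third positions: 6.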